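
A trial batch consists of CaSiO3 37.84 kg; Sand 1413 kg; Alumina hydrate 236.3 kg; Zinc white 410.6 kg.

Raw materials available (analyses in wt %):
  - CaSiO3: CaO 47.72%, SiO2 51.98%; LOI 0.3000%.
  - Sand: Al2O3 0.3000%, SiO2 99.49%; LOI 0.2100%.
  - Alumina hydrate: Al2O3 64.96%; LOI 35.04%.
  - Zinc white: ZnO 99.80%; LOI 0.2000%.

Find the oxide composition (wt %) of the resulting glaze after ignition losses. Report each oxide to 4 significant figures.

Mid-chain values are shown, rounded to 4 significant digits, when written out — exact precision is carried throughout — a single rounding yields each reported figure — all derived quantities are computed at full precision (net glass mass, the totals, yield, ignition loss, four oxide percentages) using the weight values on 2011 kg of glass precisely as stated by question or answer.
Delivered oxide masses:
  CaO: 37.84·0.4772 = 18.06 kg
  Al2O3: 1413·0.003000 + 236.3·0.6496 = 157.7 kg
  SiO2: 37.84·0.5198 + 1413·0.9949 = 1425 kg
  ZnO: 410.6·0.9980 = 409.8 kg
LOI: 37.84·0.003000 + 1413·0.002100 + 236.3·0.3504 + 410.6·0.002000 = 86.70 kg
batch − LOI leaves glass = 2098 − 86.70 = 2011 kg (equal to the oxide-mass sum)
wt % = oxide mass / glass mass × 100

Glass mass = 2011 kg (batch 2098 − LOI 86.70).
Composition: CaO 0.8979%, Al2O3 7.844%, SiO2 70.88%, ZnO 20.38%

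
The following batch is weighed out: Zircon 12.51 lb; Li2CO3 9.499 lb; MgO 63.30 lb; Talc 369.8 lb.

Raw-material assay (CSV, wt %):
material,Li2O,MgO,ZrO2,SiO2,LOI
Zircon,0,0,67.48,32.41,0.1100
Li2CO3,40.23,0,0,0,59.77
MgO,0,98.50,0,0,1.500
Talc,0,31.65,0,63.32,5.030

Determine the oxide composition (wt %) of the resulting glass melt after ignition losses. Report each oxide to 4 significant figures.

Rounding to 4 significant digits applies to each mid-chain value as printed. The whole derivation carries full float precision through every step. A single rounding completes every reported figure — derived quantities (the four compositions, totals, the yield, net glass mass, ignition loss) are re-derived in full precision using the weight values on 429.9 lb of glass exactly as printed in the question or the answer.
Oxide-by-oxide delivered mass:
  Li2O: 9.499·0.4023 = 3.821 lb
  MgO: 63.30·0.9850 + 369.8·0.3165 = 179.4 lb
  ZrO2: 12.51·0.6748 = 8.442 lb
  SiO2: 12.51·0.3241 + 369.8·0.6332 = 238.2 lb
LOI: 12.51·0.001100 + 9.499·0.5977 + 63.30·0.01500 + 369.8·0.05030 = 25.24 lb
Net of LOI, the glass mass = 455.1 − 25.24 = 429.9 lb (equal to the oxide-mass sum)
percent by weight: oxide/glass ×100

Glass mass = 429.9 lb (batch 455.1 − LOI 25.24).
Composition: Li2O 0.8890%, MgO 41.73%, ZrO2 1.964%, SiO2 55.42%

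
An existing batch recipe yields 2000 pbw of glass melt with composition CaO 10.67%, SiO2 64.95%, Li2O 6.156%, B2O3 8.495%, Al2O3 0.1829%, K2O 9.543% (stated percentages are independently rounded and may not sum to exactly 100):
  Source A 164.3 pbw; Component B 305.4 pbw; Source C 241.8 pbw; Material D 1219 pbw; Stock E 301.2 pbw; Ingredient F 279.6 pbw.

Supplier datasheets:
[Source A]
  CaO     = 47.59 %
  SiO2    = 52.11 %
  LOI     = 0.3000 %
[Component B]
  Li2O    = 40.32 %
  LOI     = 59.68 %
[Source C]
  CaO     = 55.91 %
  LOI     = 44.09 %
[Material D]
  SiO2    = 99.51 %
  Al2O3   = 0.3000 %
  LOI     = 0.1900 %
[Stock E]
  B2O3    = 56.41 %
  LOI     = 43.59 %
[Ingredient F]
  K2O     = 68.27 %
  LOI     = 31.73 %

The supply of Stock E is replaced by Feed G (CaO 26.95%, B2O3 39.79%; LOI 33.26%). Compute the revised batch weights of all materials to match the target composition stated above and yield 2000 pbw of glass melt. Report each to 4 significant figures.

All internal work maintains exact precision through the solve — in-progress results are shown rounded to four significant digits at each printed step; each reported result sees exactly one rounding — all derived quantities (ignition loss, net glass mass, the totals, six oxide percentages, the yield) are recomputed in exact precision from the weighed amounts at 2000 pbw of glass as quoted within the problem or answer text.
Oxide-by-oxide targets in 2000 pbw glass melt:
  CaO: 10.67% × 2000 = 213.4 pbw
  SiO2: 64.95% × 2000 = 1299 pbw
  Li2O: 6.156% × 2000 = 123.1 pbw
  B2O3: 8.495% × 2000 = 169.9 pbw
  Al2O3: 0.1829% × 2000 = 3.658 pbw
  K2O: 9.543% × 2000 = 190.9 pbw
A balance pass over the oxides, per the reported batch figures, for the quoted basis mass (sums match the target masses net of answer rounding effects):
  CaO: 164.3·0.4759 + 35.97·0.5591 + 427.0·0.2695 = 213.4 pbw (target 213.4 pbw)
  SiO2: 164.3·0.5211 + 1219·0.9951 = 1299 pbw (target 1299 pbw)
  Li2O: 305.4·0.4032 = 123.1 pbw (target 123.1 pbw)
  B2O3: 427.0·0.3979 = 169.9 pbw (target 169.9 pbw)
  Al2O3: 1219·0.003000 = 3.657 pbw (target 3.658 pbw)
  K2O: 279.6·0.6827 = 190.9 pbw (target 190.9 pbw)
Glass-mass closure: batch Σ − ignition loss = 2000 pbw (per-oxide target masses sum to 2000 pbw; versus the stated basis of 2000 pbw — gaps are rounding artifacts).
Adding the batch up: Σ batch = 2431 pbw; loss to ignition Σ batch·LOI = 431.7 pbw; the yield ratio, glass ÷ batch: 82.25%.

Revised batch per 2000 pbw glass melt:
  Source A: 164.3 pbw
  Component B: 305.4 pbw
  Source C: 35.97 pbw
  Material D: 1219 pbw
  Feed G: 427.0 pbw
  Ingredient F: 279.6 pbw
Total batch = 2431 pbw; LOI loss = 431.7 pbw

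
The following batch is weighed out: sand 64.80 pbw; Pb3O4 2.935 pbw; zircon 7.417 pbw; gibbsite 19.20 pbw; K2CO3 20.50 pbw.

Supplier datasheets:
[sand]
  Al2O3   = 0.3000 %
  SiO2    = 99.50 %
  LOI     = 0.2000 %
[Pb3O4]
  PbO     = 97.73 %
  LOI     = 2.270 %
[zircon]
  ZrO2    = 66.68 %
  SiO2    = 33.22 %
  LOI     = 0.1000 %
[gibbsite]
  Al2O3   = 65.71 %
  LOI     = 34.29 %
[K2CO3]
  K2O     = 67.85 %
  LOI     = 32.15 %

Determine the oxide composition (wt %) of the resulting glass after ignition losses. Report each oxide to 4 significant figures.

Glass mass = 101.5 pbw (batch 114.9 − LOI 13.38).
Composition: PbO 2.827%, Al2O3 12.62%, ZrO2 4.874%, K2O 13.71%, SiO2 65.97%

The whole derivation keeps exact precision through every step; the intermediate values are printed with 4-significant-digit rounding within the worked lines — every reported value is rounded only once. Derived quantities are carried at exact precision (the totals, net glass mass, ignition loss, yield, the five compositions) from the batch weights per 101.5 pbw of glass as written in either problem or answer.
Oxide-by-oxide delivered mass:
  PbO: 2.935·0.9773 = 2.868 pbw
  Al2O3: 64.80·0.003000 + 19.20·0.6571 = 12.81 pbw
  ZrO2: 7.417·0.6668 = 4.946 pbw
  K2O: 20.50·0.6785 = 13.91 pbw
  SiO2: 64.80·0.9950 + 7.417·0.3322 = 66.94 pbw
LOI: 64.80·0.002000 + 2.935·0.02270 + 7.417·0.001000 + 19.20·0.3429 + 20.50·0.3215 = 13.38 pbw
batch − LOI leaves glass = 114.9 − 13.38 = 101.5 pbw (equal to the oxide-mass sum)
each wt % is 100 × oxide ÷ glass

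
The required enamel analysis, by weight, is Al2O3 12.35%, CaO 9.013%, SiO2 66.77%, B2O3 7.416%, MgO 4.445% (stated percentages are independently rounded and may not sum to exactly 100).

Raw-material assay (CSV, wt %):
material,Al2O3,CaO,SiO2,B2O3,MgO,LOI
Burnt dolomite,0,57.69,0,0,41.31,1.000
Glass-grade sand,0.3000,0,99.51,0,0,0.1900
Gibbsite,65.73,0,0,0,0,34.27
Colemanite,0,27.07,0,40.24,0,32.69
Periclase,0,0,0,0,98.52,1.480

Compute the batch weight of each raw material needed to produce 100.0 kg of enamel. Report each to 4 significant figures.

Batch per 100.0 kg enamel:
  Burnt dolomite: 6.975 kg
  Glass-grade sand: 67.10 kg
  Gibbsite: 18.48 kg
  Colemanite: 18.43 kg
  Periclase: 1.587 kg
Total batch = 112.6 kg; LOI loss = 12.58 kg; yield = 88.83%

Intermediates are printed, rounded to four significant digits, in the working — every computation carries exact precision at every stage; every reported number receives exactly one rounding; the derived quantities (LOI, five oxide percentages, glass mass, the yield, the totals) are computed from the weighed amounts for 100.0 kg of glass in full precision exactly as printed in problem or answer.
Per-oxide target masses for 100.0 kg enamel:
  Al2O3: 12.35% × 100.0 = 12.35 kg
  CaO: 9.013% × 100.0 = 9.013 kg
  SiO2: 66.77% × 100.0 = 66.77 kg
  B2O3: 7.416% × 100.0 = 7.416 kg
  MgO: 4.445% × 100.0 = 4.445 kg
Oxide-by-oxide audit applying the batch weights above, for the quoted basis mass (target by target, the sums agree exact up to rounding of places):
  Al2O3: 67.10·0.003000 + 18.48·0.6573 = 12.35 kg (target 12.35 kg)
  CaO: 6.975·0.5769 + 18.43·0.2707 = 9.013 kg (target 9.013 kg)
  SiO2: 67.10·0.9951 = 66.77 kg (target 66.77 kg)
  B2O3: 18.43·0.4024 = 7.416 kg (target 7.416 kg)
  MgO: 6.975·0.4131 + 1.587·0.9852 = 4.445 kg (target 4.445 kg)
Glass-mass closure: whole batch net of LOI = 99.99 kg (the Σ of target masses is 99.99 kg; against the stated basis, 100.0 kg — a pure rounding effect).
Total batch = Σ batch = 112.6 kg; Σ batch·LOI gives LOI loss = 12.58 kg; as yield: glass ÷ batch → 88.83%.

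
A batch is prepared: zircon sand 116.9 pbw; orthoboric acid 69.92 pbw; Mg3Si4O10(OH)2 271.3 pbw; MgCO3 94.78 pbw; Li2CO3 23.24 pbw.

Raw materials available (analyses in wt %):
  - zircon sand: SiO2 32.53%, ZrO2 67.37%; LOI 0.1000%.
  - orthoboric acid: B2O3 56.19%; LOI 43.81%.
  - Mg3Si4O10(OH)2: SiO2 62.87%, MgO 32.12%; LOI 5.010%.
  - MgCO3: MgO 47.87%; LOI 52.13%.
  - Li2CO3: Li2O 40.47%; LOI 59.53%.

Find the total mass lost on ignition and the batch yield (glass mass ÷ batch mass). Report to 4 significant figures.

Full precision is kept at all times; working values are shown, rounded to four significant digits, at each printed step; every reported number receives exactly one rounding — the derived quantities are rebuilt starting from the weights per 468.6 pbw of glass in exact precision (LOI, totals, five oxide percentages, yield, glass mass), as quoted within the problem or answer text.
LOI of each material in turn:
  zircon sand: 116.9 × 0.001000 = 0.1169 pbw
  orthoboric acid: 69.92 × 0.4381 = 30.63 pbw
  Mg3Si4O10(OH)2: 271.3 × 0.05010 = 13.59 pbw
  MgCO3: 94.78 × 0.5213 = 49.41 pbw
  Li2CO3: 23.24 × 0.5953 = 13.83 pbw
Total LOI = 107.6 pbw
Glass = batch − LOI = 576.1 − 107.6 = 468.6 pbw

LOI loss = 107.6 pbw; glass = 468.6 pbw; yield = 81.33%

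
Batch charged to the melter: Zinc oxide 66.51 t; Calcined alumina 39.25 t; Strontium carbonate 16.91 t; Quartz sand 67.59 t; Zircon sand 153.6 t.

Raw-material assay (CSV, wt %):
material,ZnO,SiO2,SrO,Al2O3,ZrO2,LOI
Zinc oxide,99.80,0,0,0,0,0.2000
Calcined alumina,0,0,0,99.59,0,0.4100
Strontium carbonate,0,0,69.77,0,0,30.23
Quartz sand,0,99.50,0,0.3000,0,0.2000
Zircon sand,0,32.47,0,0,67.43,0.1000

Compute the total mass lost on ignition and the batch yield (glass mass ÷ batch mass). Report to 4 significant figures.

All internal work carries exact precision through the solve. Intermediates are printed (rounded to 4 significant figures) at each printed step; each reported result carries a single rounding. All derived quantities (ignition loss, net glass mass, the yield, the totals, five oxide percentages) are rebuilt from the batch weights on 338.2 t of glass at full precision precisely as stated by the question or the answer.
Loss on ignition, line by line:
  Zinc oxide: 66.51 × 0.002000 = 0.1330 t
  Calcined alumina: 39.25 × 0.004100 = 0.1609 t
  Strontium carbonate: 16.91 × 0.3023 = 5.112 t
  Quartz sand: 67.59 × 0.002000 = 0.1352 t
  Zircon sand: 153.6 × 0.001000 = 0.1536 t
Total LOI = 5.695 t
Glass = batch − LOI = 343.9 − 5.695 = 338.2 t

LOI loss = 5.695 t; glass = 338.2 t; yield = 98.34%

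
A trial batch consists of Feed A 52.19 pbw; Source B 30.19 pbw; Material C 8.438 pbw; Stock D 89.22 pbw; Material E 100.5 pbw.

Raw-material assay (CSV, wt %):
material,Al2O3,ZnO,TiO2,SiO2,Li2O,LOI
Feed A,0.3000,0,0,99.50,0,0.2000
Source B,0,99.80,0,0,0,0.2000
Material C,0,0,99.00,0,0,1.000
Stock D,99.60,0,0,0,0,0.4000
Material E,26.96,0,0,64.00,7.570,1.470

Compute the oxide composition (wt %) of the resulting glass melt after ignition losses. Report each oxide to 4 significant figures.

Values along the way are printed with 4-significant-digit rounding on the page; every computation holds full float precision through every step — exactly one rounding is applied to each reported figure; all derived quantities are computed in full float precision (the five compositions, LOI, yield, the totals, net glass mass) from the batch weights at 278.5 pbw of glass, as they appear in the problem or answer text.
What the batch supplies per oxide:
  Al2O3: 52.19·0.003000 + 89.22·0.9960 + 100.5·0.2696 = 116.1 pbw
  ZnO: 30.19·0.9980 = 30.13 pbw
  TiO2: 8.438·0.9900 = 8.354 pbw
  SiO2: 52.19·0.9950 + 100.5·0.6400 = 116.2 pbw
  Li2O: 100.5·0.07570 = 7.608 pbw
LOI: 52.19·0.002000 + 30.19·0.002000 + 8.438·0.01000 + 89.22·0.004000 + 100.5·0.01470 = 2.083 pbw
Glass = total batch minus LOI = 280.5 − 2.083 = 278.5 pbw (matching Σ of the oxides)
wt %: oxide over glass, times 100

Glass mass = 278.5 pbw (batch 280.5 − LOI 2.083).
Composition: Al2O3 41.70%, ZnO 10.82%, TiO2 3.000%, SiO2 41.75%, Li2O 2.732%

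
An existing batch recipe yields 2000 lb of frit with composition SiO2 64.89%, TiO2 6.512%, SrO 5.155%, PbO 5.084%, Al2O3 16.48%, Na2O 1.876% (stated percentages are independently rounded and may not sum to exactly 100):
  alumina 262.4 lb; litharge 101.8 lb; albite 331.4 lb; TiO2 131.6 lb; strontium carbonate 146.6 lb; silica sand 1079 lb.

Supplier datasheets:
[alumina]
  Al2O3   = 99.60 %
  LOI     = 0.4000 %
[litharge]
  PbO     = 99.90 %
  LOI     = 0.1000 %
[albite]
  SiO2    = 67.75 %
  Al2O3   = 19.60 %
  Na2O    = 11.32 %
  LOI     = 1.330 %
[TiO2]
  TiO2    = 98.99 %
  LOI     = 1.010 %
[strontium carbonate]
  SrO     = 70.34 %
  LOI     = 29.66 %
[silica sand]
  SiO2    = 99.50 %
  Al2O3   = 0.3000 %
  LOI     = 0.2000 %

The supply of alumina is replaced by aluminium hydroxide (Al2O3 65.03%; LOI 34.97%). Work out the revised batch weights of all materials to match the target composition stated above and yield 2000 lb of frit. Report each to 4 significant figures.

Values along the way are shown (rounded to 4 significant figures) on the page. The working math holds full float precision throughout — each reported result takes exactly one rounding — derived quantities, including totals, LOI, the six compositions, the yield, glass mass, are computed using the weight values on 2000 lb of glass at full precision as given in question or answer.
Target oxide masses per 2000 lb frit:
  SiO2: 64.89% × 2000 = 1298 lb
  TiO2: 6.512% × 2000 = 130.2 lb
  SrO: 5.155% × 2000 = 103.1 lb
  PbO: 5.084% × 2000 = 101.7 lb
  Al2O3: 16.48% × 2000 = 329.6 lb
  Na2O: 1.876% × 2000 = 37.52 lb
Balance tally, oxide-wise, from the weights as reported, against the basis in use (each sum matches its target mass once rounding is allowed for):
  SiO2: 331.4·0.6775 + 1079·0.9950 = 1298 lb (target 1298 lb)
  TiO2: 131.6·0.9899 = 130.3 lb (target 130.2 lb)
  SrO: 146.6·0.7034 = 103.1 lb (target 103.1 lb)
  PbO: 101.8·0.9990 = 101.7 lb (target 101.7 lb)
  Al2O3: 402.0·0.6503 + 331.4·0.1960 + 1079·0.003000 = 329.6 lb (target 329.6 lb)
  Na2O: 331.4·0.1132 = 37.51 lb (target 37.52 lb)
Glass-mass closure: Σ batch − LOI loss = 2000 lb (targets for the oxides total 2000 lb; with the basis standing at 2000 lb — gaps are rounding artifacts).
Batch grand total — Σ batch = 2192 lb; Σ batch·LOI gives LOI loss = 192.1 lb; as yield: glass ÷ batch → 91.24%.

Revised batch per 2000 lb frit:
  aluminium hydroxide: 402.0 lb
  litharge: 101.8 lb
  albite: 331.4 lb
  TiO2: 131.6 lb
  strontium carbonate: 146.6 lb
  silica sand: 1079 lb
Total batch = 2192 lb; LOI loss = 192.1 lb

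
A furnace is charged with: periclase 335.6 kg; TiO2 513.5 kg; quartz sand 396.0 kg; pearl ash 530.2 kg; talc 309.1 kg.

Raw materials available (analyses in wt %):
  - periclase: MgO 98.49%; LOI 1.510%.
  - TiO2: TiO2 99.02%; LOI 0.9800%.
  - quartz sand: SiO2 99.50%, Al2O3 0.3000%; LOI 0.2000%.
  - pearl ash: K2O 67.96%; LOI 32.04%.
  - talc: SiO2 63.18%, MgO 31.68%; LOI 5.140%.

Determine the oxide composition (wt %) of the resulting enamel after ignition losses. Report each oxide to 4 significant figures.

Values along the way are shown, rounded to 4 significant figures, between the steps — all internal work runs at full precision from start to finish — exactly one rounding is applied to every reported number — all derived quantities (the totals, the yield, the five compositions, glass mass, ignition loss) are recomputed using the weight values at 1888 kg of glass at full precision, as given in either problem or answer.
What the batch supplies per oxide:
  SiO2: 396.0·0.9950 + 309.1·0.6318 = 589.3 kg
  TiO2: 513.5·0.9902 = 508.5 kg
  Al2O3: 396.0·0.003000 = 1.188 kg
  MgO: 335.6·0.9849 + 309.1·0.3168 = 428.5 kg
  K2O: 530.2·0.6796 = 360.3 kg
LOI: 335.6·0.01510 + 513.5·0.009800 + 396.0·0.002000 + 530.2·0.3204 + 309.1·0.05140 = 196.7 kg
Net of LOI, the glass mass = 2084 − 196.7 = 1888 kg (= the summed oxide contributions)
percent by weight: oxide/glass ×100

Glass mass = 1888 kg (batch 2084 − LOI 196.7).
Composition: SiO2 31.22%, TiO2 26.94%, Al2O3 0.06293%, MgO 22.70%, K2O 19.09%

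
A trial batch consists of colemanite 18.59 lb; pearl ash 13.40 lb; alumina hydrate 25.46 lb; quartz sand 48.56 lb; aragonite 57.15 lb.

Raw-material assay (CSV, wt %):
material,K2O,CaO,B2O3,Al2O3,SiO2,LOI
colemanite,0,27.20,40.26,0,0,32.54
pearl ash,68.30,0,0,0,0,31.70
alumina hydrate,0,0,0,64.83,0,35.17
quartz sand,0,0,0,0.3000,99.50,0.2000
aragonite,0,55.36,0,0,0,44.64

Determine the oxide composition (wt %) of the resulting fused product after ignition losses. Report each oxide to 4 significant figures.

The intermediate values appear rounded to four significant figures as written; every computation carries full precision at each step; exactly one rounding is applied to every reported result; all derived quantities, including LOI, the five compositions, glass mass, the yield, the totals, are computed using the weight values for 118.3 lb of glass in full precision, exactly as printed in question or answer.
Mass of each oxide from the mix:
  K2O: 13.40·0.6830 = 9.152 lb
  CaO: 18.59·0.2720 + 57.15·0.5536 = 36.69 lb
  B2O3: 18.59·0.4026 = 7.484 lb
  Al2O3: 25.46·0.6483 + 48.56·0.003000 = 16.65 lb
  SiO2: 48.56·0.9950 = 48.32 lb
LOI: 18.59·0.3254 + 13.40·0.3170 + 25.46·0.3517 + 48.56·0.002000 + 57.15·0.4464 = 44.86 lb
The glass mass, total less LOI, = 163.2 − 44.86 = 118.3 lb (the oxide masses sum to this)
wt % = 100 × oxide mass / glass mass

Glass mass = 118.3 lb (batch 163.2 − LOI 44.86).
Composition: K2O 7.736%, CaO 31.02%, B2O3 6.327%, Al2O3 14.08%, SiO2 40.84%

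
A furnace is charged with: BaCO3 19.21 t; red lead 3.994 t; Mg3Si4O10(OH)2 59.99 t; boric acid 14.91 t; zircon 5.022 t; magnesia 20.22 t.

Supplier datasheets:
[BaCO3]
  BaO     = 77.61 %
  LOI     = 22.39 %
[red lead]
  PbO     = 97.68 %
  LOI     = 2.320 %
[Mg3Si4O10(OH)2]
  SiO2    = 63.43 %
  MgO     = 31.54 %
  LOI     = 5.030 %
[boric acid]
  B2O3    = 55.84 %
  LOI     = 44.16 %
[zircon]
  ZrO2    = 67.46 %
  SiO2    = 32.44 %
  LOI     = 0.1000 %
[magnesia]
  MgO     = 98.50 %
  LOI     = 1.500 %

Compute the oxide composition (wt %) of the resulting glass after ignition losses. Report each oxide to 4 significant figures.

Full precision is maintained end to end; intermediates are shown (rounded to four significant figures) as written — each reported value sees exactly one rounding — the derived quantities are rebuilt from the weighed amounts per 109.0 t of glass in exact precision (net glass mass, LOI, the six compositions, totals, yield) as given in the question or the answer.
Per-oxide mass from batch:
  B2O3: 14.91·0.5584 = 8.326 t
  ZrO2: 5.022·0.6746 = 3.388 t
  PbO: 3.994·0.9768 = 3.901 t
  SiO2: 59.99·0.6343 + 5.022·0.3244 = 39.68 t
  MgO: 59.99·0.3154 + 20.22·0.9850 = 38.84 t
  BaO: 19.21·0.7761 = 14.91 t
LOI: 19.21·0.2239 + 3.994·0.02320 + 59.99·0.05030 + 14.91·0.4416 + 5.022·0.001000 + 20.22·0.01500 = 14.30 t
batch − LOI leaves glass = 123.3 − 14.30 = 109.0 t (consistent with Σ oxide mass)
wt % = oxide mass / glass mass × 100

Glass mass = 109.0 t (batch 123.3 − LOI 14.30).
Composition: B2O3 7.635%, ZrO2 3.107%, PbO 3.578%, SiO2 36.39%, MgO 35.62%, BaO 13.67%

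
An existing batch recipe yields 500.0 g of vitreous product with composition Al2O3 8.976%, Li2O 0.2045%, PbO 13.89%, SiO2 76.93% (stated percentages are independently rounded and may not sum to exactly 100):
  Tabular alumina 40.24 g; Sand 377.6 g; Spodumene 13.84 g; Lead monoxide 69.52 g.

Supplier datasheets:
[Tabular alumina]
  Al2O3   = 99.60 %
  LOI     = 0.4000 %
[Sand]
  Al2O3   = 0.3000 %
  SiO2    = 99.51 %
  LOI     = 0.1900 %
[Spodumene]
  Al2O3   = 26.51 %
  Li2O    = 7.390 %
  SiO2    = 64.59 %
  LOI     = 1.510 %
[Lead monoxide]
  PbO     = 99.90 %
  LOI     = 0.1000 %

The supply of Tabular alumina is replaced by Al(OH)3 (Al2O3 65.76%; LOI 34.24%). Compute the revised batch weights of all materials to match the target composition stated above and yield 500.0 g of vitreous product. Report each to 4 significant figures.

All internal work carries full precision in all steps; in-progress results are shown rounded off to 4 significant digits alongside each step — a single rounding produces every reported value — all derived quantities (net glass mass, four oxide percentages, ignition loss, the yield, totals) are rebuilt from the batch weights for 500.0 g of glass at full precision as written in the problem or answer text.
Per-oxide target masses for 500.0 g vitreous product:
  Al2O3: 8.976% × 500.0 = 44.88 g
  Li2O: 0.2045% × 500.0 = 1.022 g
  PbO: 13.89% × 500.0 = 69.45 g
  SiO2: 76.93% × 500.0 = 384.6 g
Per-oxide balance check given the weights on record, on the stated basis (delivered sums recover each target given rounding of the digits):
  Al2O3: 60.95·0.6576 + 377.6·0.003000 + 13.84·0.2651 = 44.88 g (target 44.88 g)
  Li2O: 13.84·0.07390 = 1.023 g (target 1.022 g)
  PbO: 69.52·0.9990 = 69.45 g (target 69.45 g)
  SiO2: 377.6·0.9951 + 13.84·0.6459 = 384.7 g (target 384.6 g)
Consistency of the glass mass: total batch − LOI = 500.0 g (oxide target masses add up to 500.0 g; stated basis 500.0 g — any gap is answer rounding).
Whole-batch sum: Σ batch = 521.9 g; LOI removed, Σ of batch·LOI: 21.87 g; as yield: glass ÷ batch → 95.81%.

Revised batch per 500.0 g vitreous product:
  Al(OH)3: 60.95 g
  Sand: 377.6 g
  Spodumene: 13.84 g
  Lead monoxide: 69.52 g
Total batch = 521.9 g; LOI loss = 21.87 g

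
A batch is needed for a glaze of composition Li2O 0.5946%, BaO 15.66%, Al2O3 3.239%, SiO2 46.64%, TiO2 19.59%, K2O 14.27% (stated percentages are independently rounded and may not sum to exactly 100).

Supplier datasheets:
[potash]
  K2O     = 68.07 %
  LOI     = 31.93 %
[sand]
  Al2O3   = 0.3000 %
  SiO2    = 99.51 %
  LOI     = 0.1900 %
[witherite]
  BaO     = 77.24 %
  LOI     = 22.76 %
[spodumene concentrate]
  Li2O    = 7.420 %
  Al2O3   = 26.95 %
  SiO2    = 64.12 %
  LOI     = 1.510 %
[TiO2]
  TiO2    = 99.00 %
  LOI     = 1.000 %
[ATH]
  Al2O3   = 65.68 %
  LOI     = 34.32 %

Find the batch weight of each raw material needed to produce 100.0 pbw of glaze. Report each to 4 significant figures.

Intermediates are displayed, rounded to 4 significant digits, when written out; the whole derivation keeps full precision at every stage; every reported value takes just one rounding — the derived quantities (the totals, glass mass, ignition loss, yield, six oxide percentages) are carried starting from the weights on 100.0 pbw of glass in exact precision exactly as shown in the question or the answer.
The oxide mass targets at 100.0 pbw glaze:
  Li2O: 0.5946% × 100.0 = 0.5946 pbw
  BaO: 15.66% × 100.0 = 15.66 pbw
  Al2O3: 3.239% × 100.0 = 3.239 pbw
  SiO2: 46.64% × 100.0 = 46.64 pbw
  TiO2: 19.59% × 100.0 = 19.59 pbw
  K2O: 14.27% × 100.0 = 14.27 pbw
Oxide-by-oxide audit working from each reported weight, per the basis as stated (sum by sum, the targets are met exact up to rounding of places):
  Li2O: 8.013·0.07420 = 0.5946 pbw (target 0.5946 pbw)
  BaO: 20.27·0.7724 = 15.66 pbw (target 15.66 pbw)
  Al2O3: 41.71·0.003000 + 8.013·0.2695 + 1.453·0.6568 = 3.239 pbw (target 3.239 pbw)
  SiO2: 41.71·0.9951 + 8.013·0.6412 = 46.64 pbw (target 46.64 pbw)
  TiO2: 19.79·0.9900 = 19.59 pbw (target 19.59 pbw)
  K2O: 20.96·0.6807 = 14.27 pbw (target 14.27 pbw)
Mass balance on the glass: net batch after ignition = 99.99 pbw (summing oxide targets gives 99.99 pbw; with the basis standing at 100.0 pbw — deltas are rounding alone).
Summing the batch: Σ batch = 112.2 pbw; LOI loss = Σ batch·LOI = 12.20 pbw; glass ÷ batch gives a yield of 89.12%.

Batch per 100.0 pbw glaze:
  potash: 20.96 pbw
  sand: 41.71 pbw
  witherite: 20.27 pbw
  spodumene concentrate: 8.013 pbw
  TiO2: 19.79 pbw
  ATH: 1.453 pbw
Total batch = 112.2 pbw; LOI loss = 12.20 pbw; yield = 89.12%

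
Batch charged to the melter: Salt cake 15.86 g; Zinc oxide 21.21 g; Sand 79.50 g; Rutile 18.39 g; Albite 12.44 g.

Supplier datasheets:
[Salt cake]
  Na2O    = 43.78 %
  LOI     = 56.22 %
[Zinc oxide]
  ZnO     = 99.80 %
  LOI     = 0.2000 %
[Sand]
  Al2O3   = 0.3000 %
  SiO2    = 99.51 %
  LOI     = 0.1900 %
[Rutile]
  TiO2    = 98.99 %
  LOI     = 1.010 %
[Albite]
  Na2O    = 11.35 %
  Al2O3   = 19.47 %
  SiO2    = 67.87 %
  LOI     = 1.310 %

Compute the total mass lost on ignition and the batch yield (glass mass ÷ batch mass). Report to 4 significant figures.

LOI loss = 9.459 g; glass = 137.9 g; yield = 93.58%

Every computation carries full precision throughout; the intermediate values appear with 4-significant-figure rounding alongside each step; every reported result takes just one rounding. All derived quantities (the five compositions, the totals, LOI, the yield, net glass mass) are recomputed in full precision using the weight values for 137.9 g of glass as quoted within either problem or answer.
Material-by-material LOI:
  Salt cake: 15.86 × 0.5622 = 8.916 g
  Zinc oxide: 21.21 × 0.002000 = 0.04242 g
  Sand: 79.50 × 0.001900 = 0.1510 g
  Rutile: 18.39 × 0.01010 = 0.1857 g
  Albite: 12.44 × 0.01310 = 0.1630 g
Total LOI = 9.459 g
Glass = batch − LOI = 147.4 − 9.459 = 137.9 g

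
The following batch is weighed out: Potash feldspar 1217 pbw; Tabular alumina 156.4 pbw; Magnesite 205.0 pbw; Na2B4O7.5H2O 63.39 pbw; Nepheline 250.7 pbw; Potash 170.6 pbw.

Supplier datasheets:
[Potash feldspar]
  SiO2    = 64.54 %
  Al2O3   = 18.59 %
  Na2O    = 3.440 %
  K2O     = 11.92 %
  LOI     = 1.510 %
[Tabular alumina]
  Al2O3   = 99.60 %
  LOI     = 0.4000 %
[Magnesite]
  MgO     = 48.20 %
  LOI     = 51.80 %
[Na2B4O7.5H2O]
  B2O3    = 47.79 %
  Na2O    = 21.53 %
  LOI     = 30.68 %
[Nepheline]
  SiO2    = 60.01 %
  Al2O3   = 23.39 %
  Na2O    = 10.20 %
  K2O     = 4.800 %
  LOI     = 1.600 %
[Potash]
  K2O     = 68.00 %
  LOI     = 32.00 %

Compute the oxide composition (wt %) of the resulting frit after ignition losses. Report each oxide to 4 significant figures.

Each numeric step runs at full precision through every step. The intermediate values appear, rounded to four significant figures, in the printout; a single rounding produces each reported value — all derived quantities, which include the totals, glass mass, six oxide percentages, ignition loss, yield, are carried in full float precision, as quoted within problem or answer, using the weight values per 1860 pbw of glass.
Oxide masses out of the charge:
  MgO: 205.0·0.4820 = 98.81 pbw
  SiO2: 1217·0.6454 + 250.7·0.6001 = 935.9 pbw
  B2O3: 63.39·0.4779 = 30.29 pbw
  Al2O3: 1217·0.1859 + 156.4·0.9960 + 250.7·0.2339 = 440.7 pbw
  Na2O: 1217·0.03440 + 63.39·0.2153 + 250.7·0.1020 = 81.08 pbw
  K2O: 1217·0.1192 + 250.7·0.04800 + 170.6·0.6800 = 273.1 pbw
LOI: 1217·0.01510 + 156.4·0.004000 + 205.0·0.5180 + 63.39·0.3068 + 250.7·0.01600 + 170.6·0.3200 = 203.2 pbw
batch − LOI leaves glass = 2063 − 203.2 = 1860 pbw (matching Σ of the oxides)
percent by weight: oxide/glass ×100

Glass mass = 1860 pbw (batch 2063 − LOI 203.2).
Composition: MgO 5.313%, SiO2 50.32%, B2O3 1.629%, Al2O3 23.69%, Na2O 4.360%, K2O 14.68%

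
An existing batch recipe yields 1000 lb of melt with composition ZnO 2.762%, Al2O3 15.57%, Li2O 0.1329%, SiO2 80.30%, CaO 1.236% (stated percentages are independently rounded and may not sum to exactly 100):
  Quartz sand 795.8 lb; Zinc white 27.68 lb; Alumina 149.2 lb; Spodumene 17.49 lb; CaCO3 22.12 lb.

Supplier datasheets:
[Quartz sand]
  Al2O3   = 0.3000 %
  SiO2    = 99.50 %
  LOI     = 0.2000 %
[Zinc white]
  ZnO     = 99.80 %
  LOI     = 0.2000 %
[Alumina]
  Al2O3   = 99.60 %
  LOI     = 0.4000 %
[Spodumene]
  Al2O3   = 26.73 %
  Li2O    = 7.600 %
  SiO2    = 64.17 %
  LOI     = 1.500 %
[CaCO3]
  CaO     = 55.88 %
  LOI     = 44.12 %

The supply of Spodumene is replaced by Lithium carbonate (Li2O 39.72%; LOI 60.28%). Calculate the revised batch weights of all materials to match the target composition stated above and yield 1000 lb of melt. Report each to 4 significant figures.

Revised batch per 1000 lb melt:
  Quartz sand: 807.0 lb
  Zinc white: 27.68 lb
  Alumina: 153.9 lb
  Lithium carbonate: 3.346 lb
  CaCO3: 22.12 lb
Total batch = 1014 lb; LOI loss = 14.06 lb

Every computation runs at exact precision from start to finish; values along the way are shown with 4-significant-digit rounding in the working — every reported figure is rounded just once; the derived quantities (yield, LOI, five oxide percentages, glass mass, the totals) are computed using the weight values at 1000 lb of glass at full precision, as quoted within the problem or the answer.
Oxide mass targets, per 1000 lb melt:
  ZnO: 2.762% × 1000 = 27.62 lb
  Al2O3: 15.57% × 1000 = 155.7 lb
  Li2O: 0.1329% × 1000 = 1.329 lb
  SiO2: 80.30% × 1000 = 803.0 lb
  CaO: 1.236% × 1000 = 12.36 lb
Balance tally, oxide-wise, given the weights on record, on the stated basis (sums match the target masses up to rounding of the answer):
  ZnO: 27.68·0.9980 = 27.62 lb (target 27.62 lb)
  Al2O3: 807.0·0.003000 + 153.9·0.9960 = 155.7 lb (target 155.7 lb)
  Li2O: 3.346·0.3972 = 1.329 lb (target 1.329 lb)
  SiO2: 807.0·0.9950 = 803.0 lb (target 803.0 lb)
  CaO: 22.12·0.5588 = 12.36 lb (target 12.36 lb)
Glass-mass closure: total batch − LOI = 1000 lb (the targets, summed, come to 1000 lb; against the stated basis, 1000 lb — deltas are rounding alone).
Batch grand total — Σ batch = 1014 lb; LOI removed, Σ of batch·LOI: 14.06 lb; as yield: glass ÷ batch → 98.61%.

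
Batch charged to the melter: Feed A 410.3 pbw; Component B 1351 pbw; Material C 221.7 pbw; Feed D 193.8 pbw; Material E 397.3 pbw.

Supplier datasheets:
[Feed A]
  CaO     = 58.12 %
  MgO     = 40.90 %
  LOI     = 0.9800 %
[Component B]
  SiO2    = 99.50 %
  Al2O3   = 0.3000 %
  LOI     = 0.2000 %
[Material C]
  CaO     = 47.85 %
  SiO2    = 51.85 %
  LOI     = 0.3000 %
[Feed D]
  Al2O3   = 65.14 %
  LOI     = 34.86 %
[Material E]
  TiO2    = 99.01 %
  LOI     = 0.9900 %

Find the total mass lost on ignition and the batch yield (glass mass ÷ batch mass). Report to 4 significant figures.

LOI loss = 78.88 pbw; glass = 2495 pbw; yield = 96.94%

The intermediate values are shown (rounded to 4 significant digits) as written; the whole derivation holds full precision in every operation. A single rounding yields each reported value. Derived quantities, including yield, the totals, LOI, the five compositions, glass mass, are recomputed from the batch weights on 2495 pbw of glass in exact precision as set out in the problem or the answer.
Material-by-material LOI:
  Feed A: 410.3 × 0.009800 = 4.021 pbw
  Component B: 1351 × 0.002000 = 2.702 pbw
  Material C: 221.7 × 0.003000 = 0.6651 pbw
  Feed D: 193.8 × 0.3486 = 67.56 pbw
  Material E: 397.3 × 0.009900 = 3.933 pbw
Total LOI = 78.88 pbw
Glass = batch − LOI = 2574 − 78.88 = 2495 pbw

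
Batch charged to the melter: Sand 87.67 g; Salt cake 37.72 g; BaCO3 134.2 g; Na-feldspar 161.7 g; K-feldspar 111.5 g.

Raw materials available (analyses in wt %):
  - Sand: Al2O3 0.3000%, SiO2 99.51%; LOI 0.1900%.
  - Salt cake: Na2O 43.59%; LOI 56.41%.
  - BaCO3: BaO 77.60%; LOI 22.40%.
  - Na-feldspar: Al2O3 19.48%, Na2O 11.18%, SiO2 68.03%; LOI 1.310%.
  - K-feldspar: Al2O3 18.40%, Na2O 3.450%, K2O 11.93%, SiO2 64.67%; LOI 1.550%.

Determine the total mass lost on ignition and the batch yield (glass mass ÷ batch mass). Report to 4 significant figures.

LOI loss = 55.35 g; glass = 477.4 g; yield = 89.61%

Working values are shown, rounded to four significant digits, between the steps. Every computation carries exact precision at every stage. A single rounding completes each reported value — the derived quantities are re-derived from the weighed amounts at 477.4 g of glass in exact precision (yield, the totals, net glass mass, five oxide percentages, LOI), exactly as printed in either problem or answer.
LOI of each material in turn:
  Sand: 87.67 × 0.001900 = 0.1666 g
  Salt cake: 37.72 × 0.5641 = 21.28 g
  BaCO3: 134.2 × 0.2240 = 30.06 g
  Na-feldspar: 161.7 × 0.01310 = 2.118 g
  K-feldspar: 111.5 × 0.01550 = 1.728 g
Total LOI = 55.35 g
Glass = batch − LOI = 532.8 − 55.35 = 477.4 g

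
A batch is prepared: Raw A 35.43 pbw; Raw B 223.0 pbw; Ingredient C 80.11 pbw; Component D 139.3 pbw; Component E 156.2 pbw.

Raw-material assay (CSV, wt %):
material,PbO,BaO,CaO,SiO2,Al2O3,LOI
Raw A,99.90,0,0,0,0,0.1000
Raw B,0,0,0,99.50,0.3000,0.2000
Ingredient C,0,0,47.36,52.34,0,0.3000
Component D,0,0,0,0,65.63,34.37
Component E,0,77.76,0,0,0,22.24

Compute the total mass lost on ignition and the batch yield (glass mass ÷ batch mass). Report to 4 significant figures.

LOI loss = 83.34 pbw; glass = 550.7 pbw; yield = 86.86%

The working math keeps full precision from first step to last; the intermediate values are printed (rounded to 4 significant figures) within the worked lines — each reported number is rounded once only — derived quantities are carried at exact precision (the totals, glass mass, ignition loss, five oxide percentages, yield) from the weighed amounts at 550.7 pbw of glass as set out in either problem or answer.
Loss on ignition, line by line:
  Raw A: 35.43 × 0.001000 = 0.03543 pbw
  Raw B: 223.0 × 0.002000 = 0.4460 pbw
  Ingredient C: 80.11 × 0.003000 = 0.2403 pbw
  Component D: 139.3 × 0.3437 = 47.88 pbw
  Component E: 156.2 × 0.2224 = 34.74 pbw
Total LOI = 83.34 pbw
Glass = batch − LOI = 634.0 − 83.34 = 550.7 pbw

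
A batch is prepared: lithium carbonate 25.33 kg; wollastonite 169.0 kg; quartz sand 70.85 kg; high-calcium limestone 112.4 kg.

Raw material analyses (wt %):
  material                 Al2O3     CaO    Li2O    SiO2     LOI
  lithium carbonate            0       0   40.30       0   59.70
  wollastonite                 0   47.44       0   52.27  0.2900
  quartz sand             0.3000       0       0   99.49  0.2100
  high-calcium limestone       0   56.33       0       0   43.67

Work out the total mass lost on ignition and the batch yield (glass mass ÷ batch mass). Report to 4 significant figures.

Intermediates are printed with 4-significant-figure rounding as written — all arithmetic keeps full precision from first step to last. Each reported result undergoes a single rounding — all derived quantities (the totals, glass mass, ignition loss, the four compositions, the yield) are carried using the weight values on 312.7 kg of glass in full float precision as quoted within question or answer.
Each material's LOI contribution:
  lithium carbonate: 25.33 × 0.5970 = 15.12 kg
  wollastonite: 169.0 × 0.002900 = 0.4901 kg
  quartz sand: 70.85 × 0.002100 = 0.1488 kg
  high-calcium limestone: 112.4 × 0.4367 = 49.09 kg
Total LOI = 64.85 kg
Glass = batch − LOI = 377.6 − 64.85 = 312.7 kg

LOI loss = 64.85 kg; glass = 312.7 kg; yield = 82.83%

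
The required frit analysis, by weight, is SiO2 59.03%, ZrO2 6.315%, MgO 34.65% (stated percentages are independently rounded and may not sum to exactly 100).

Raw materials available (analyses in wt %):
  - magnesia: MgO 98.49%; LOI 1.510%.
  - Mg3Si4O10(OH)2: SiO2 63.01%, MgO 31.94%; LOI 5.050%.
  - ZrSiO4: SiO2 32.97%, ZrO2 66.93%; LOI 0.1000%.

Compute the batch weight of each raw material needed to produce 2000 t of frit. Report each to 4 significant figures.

Values along the way appear, rounded to 4 significant digits, between the steps — exact precision is kept from first step to last. Every reported number is rounded just once; all derived quantities (glass mass, the yield, ignition loss, the totals, the three compositions) are computed from the weighed amounts per 2000 t of glass in exact precision, as given in question or answer.
The oxide mass targets at 2000 t frit:
  SiO2: 59.03% × 2000 = 1181 t
  ZrO2: 6.315% × 2000 = 126.3 t
  MgO: 34.65% × 2000 = 693.0 t
Mass-balance tally per oxide applying the batch weights above, against the basis in use (summed amounts equal target values exact up to rounding of places):
  SiO2: 1775·0.6301 + 188.7·0.3297 = 1181 t (target 1181 t)
  ZrO2: 188.7·0.6693 = 126.3 t (target 126.3 t)
  MgO: 128.0·0.9849 + 1775·0.3194 = 693.0 t (target 693.0 t)
Glass-mass sanity pass: total batch − LOI = 2000 t (the targets, summed, come to 2000 t; versus the stated basis of 2000 t — any gap is answer rounding).
Batch total: Σ batch = 2092 t; LOI loss = Σ batch·LOI = 91.76 t; yield = glass ÷ total batch = 95.61%.

Batch per 2000 t frit:
  magnesia: 128.0 t
  Mg3Si4O10(OH)2: 1775 t
  ZrSiO4: 188.7 t
Total batch = 2092 t; LOI loss = 91.76 t; yield = 95.61%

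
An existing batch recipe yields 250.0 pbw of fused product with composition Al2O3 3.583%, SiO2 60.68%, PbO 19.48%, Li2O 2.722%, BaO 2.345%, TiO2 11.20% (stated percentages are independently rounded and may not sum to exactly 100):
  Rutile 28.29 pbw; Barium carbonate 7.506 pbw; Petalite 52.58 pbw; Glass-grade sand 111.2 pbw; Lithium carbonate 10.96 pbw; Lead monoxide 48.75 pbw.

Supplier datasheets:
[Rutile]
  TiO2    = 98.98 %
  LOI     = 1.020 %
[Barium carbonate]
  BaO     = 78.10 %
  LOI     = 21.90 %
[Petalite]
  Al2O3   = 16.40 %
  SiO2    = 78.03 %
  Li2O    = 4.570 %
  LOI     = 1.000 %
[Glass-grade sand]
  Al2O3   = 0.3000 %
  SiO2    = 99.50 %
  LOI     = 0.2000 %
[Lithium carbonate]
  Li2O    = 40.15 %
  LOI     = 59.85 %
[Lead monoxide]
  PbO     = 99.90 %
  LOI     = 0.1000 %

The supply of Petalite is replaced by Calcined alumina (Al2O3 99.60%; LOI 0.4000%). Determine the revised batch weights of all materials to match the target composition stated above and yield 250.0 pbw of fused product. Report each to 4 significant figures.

The working math runs at full precision at each step. Values along the way are displayed (rounded to 4 significant figures) in the printout; exactly one rounding is applied to each reported number — derived quantities (glass mass, yield, LOI, six oxide percentages, totals) are recomputed in full float precision from the batch weights for 250.0 pbw of glass precisely as stated by the problem or answer text.
The oxide mass targets at 250.0 pbw fused product:
  Al2O3: 3.583% × 250.0 = 8.958 pbw
  SiO2: 60.68% × 250.0 = 151.7 pbw
  PbO: 19.48% × 250.0 = 48.70 pbw
  Li2O: 2.722% × 250.0 = 6.805 pbw
  BaO: 2.345% × 250.0 = 5.862 pbw
  TiO2: 11.20% × 250.0 = 28.00 pbw
A balance pass over the oxides, working from each reported weight, for the quoted basis mass (every target is met by its sum inside rounding margins):
  Al2O3: 8.534·0.9960 + 152.5·0.003000 = 8.957 pbw (target 8.958 pbw)
  SiO2: 152.5·0.9950 = 151.7 pbw (target 151.7 pbw)
  PbO: 48.75·0.9990 = 48.70 pbw (target 48.70 pbw)
  Li2O: 16.95·0.4015 = 6.805 pbw (target 6.805 pbw)
  BaO: 7.506·0.7810 = 5.862 pbw (target 5.862 pbw)
  TiO2: 28.29·0.9898 = 28.00 pbw (target 28.00 pbw)
Mass balance on the glass: whole batch net of LOI = 250.1 pbw (the targets, summed, come to 250.0 pbw; against the stated basis, 250.0 pbw — a pure rounding effect).
Batch total: Σ batch = 262.5 pbw; LOI loss = Σ batch·LOI = 12.46 pbw; yield: glass divided by total = 95.25%.

Revised batch per 250.0 pbw fused product:
  Rutile: 28.29 pbw
  Barium carbonate: 7.506 pbw
  Calcined alumina: 8.534 pbw
  Glass-grade sand: 152.5 pbw
  Lithium carbonate: 16.95 pbw
  Lead monoxide: 48.75 pbw
Total batch = 262.5 pbw; LOI loss = 12.46 pbw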